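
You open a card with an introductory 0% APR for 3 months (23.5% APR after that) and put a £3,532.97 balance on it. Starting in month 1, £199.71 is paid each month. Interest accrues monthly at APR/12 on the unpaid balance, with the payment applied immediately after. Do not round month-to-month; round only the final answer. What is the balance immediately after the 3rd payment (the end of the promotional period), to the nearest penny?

£2,933.84

Promo months 1–3 at r₀ = 0%/12 = 0; months 4+ at r₁ = 23.5%/12 = 0.0195833.
After month 3 (no interest yet): B = £3,532.97 − 3·£199.71 = £2,933.84.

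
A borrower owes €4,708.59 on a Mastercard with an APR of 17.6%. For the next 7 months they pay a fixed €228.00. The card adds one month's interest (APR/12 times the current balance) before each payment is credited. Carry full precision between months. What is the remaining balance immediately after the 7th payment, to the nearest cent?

Monthly rate r = 17.6%/12 = 1.46667% = 0.0146667.
Each month: B ← B·(1+r) − €228.00.
Month 1: interest €69.06; balance after payment €4,549.65.
Month 2: interest €66.73; balance after payment €4,388.38.
Month 3: interest €64.36; balance after payment €4,224.74.
Month 4: interest €61.96; balance after payment €4,058.70.
Month 5: interest €59.53; balance after payment €3,890.23.
Month 6: interest €57.06; balance after payment €3,719.29.
Month 7: interest €54.55; balance after payment €3,545.84.

€3,545.84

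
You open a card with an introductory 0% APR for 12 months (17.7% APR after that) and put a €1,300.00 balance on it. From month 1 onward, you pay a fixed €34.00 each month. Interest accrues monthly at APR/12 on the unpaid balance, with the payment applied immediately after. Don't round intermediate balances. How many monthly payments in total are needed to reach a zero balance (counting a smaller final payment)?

Promo months 1–12 at r₀ = 0%/12 = 0; months 13+ at r₁ = 17.7%/12 = 0.01475.
After month 12 (no interest yet): B = €1,300.00 − 12·€34.00 = €892.00.
Then at r₁ with €34.00/mo: n₂ = −ln(1 − r₁·B/P)/ln(1+r₁) ≈ 33.42 → 34 more payments.

46 payments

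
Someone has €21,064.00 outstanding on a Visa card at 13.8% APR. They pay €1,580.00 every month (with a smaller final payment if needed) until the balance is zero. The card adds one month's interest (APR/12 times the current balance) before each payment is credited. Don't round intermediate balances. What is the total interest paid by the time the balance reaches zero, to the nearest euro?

Monthly rate r = 13.8%/12 = 1.15% = 0.0115.
Payoff takes n = ⌈−ln(1 − rB₀/P)/ln(1+r)⌉ = ⌈14.555⌉ = 15 payments; the last is €878.84.
Total paid = 14·€1,580.00 + €878.84 = €22,998.84.
Total interest = total paid − principal = €22,998.84 − €21,064.00 = €1,934.84.

€1,935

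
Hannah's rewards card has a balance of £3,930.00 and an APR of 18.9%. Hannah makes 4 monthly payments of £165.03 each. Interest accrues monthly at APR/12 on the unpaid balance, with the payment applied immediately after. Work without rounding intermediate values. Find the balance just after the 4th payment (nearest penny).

£3,507.62

Monthly rate r = 18.9%/12 = 1.575% = 0.01575.
Each month: B ← B·(1+r) − £165.03.
Month 1: interest £61.90; balance after payment £3,826.87.
Month 2: interest £60.27; balance after payment £3,722.11.
Month 3: interest £58.62; balance after payment £3,615.70.
Month 4: interest £56.95; balance after payment £3,507.62.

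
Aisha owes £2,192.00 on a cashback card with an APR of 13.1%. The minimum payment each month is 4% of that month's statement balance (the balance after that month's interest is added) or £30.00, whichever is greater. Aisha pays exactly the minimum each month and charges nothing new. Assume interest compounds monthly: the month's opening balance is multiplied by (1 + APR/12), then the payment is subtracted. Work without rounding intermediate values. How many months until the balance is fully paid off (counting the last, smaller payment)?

66 months

Monthly rate r = 13.1%/12 = 1.09167% = 0.0109167.
While 4% of the post-interest balance exceeds £30.00, each month B ← (B·(1+r))·(1 − 0.04), i.e. B shrinks by the factor (1+r)·0.96 = 0.97048.
This holds for months 1–37. Entering month 38 the balance is £723.34; 4% of the post-interest balance is now below £30.00, so the flat £30.00 minimum applies from here.
From month 38 a fixed £30.00 at rate r clears £723.34 in 29 more payments. Total: 37 + 29 = 66 months.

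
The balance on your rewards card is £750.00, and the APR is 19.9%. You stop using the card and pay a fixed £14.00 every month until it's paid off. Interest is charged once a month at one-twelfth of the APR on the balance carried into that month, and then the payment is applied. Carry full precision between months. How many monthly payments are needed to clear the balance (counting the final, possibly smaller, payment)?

134 payments

Monthly rate r = 19.9%/12 = 1.65833% = 0.0165833.
Recurrence: B ← B·(1+r) − £14.00.
Month 1: interest £12.44; balance after payment £748.44.
Month 2: interest £12.41; balance after payment £746.85.
Closed form: n = −ln(1 − rB₀/P)/ln(1+r) = −ln(0.11161)/ln(1.01658) ≈ 133.321, so the balance reaches zero during payment 134.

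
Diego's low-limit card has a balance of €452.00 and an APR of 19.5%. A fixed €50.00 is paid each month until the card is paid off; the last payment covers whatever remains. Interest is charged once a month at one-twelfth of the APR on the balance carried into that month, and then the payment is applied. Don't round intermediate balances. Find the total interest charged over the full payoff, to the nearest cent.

Monthly rate r = 19.5%/12 = 1.625% = 0.01625.
Payoff takes n = ⌈−ln(1 − rB₀/P)/ln(1+r)⌉ = ⌈9.856⌉ = 10 payments; the last is €42.87.
Total paid = 9·€50.00 + €42.87 = €492.87.
Total interest = total paid − principal = €492.87 − €452.00 = €40.87.

€40.87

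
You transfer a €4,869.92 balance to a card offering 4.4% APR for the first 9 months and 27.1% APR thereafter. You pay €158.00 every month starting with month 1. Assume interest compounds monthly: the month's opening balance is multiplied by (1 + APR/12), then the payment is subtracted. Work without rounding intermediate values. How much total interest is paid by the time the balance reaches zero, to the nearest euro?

Promo months 1–9 at r₀ = 4.4%/12 = 0.00366667; months 10+ at r₁ = 27.1%/12 = 0.0225833.
After month 9: iterate B ← B·(1+r₀) − €158.00 for 9 months → €3,589.97.
Then at r₁ with €158.00/mo: n₂ = −ln(1 − r₁·B/P)/ln(1+r₁) ≈ 32.23 → 33 more payments.
Total paid = 41·€158.00 + €36.51 = €6,514.51; interest = €6,514.51 − €4,869.92 = €1,644.59.

€1,645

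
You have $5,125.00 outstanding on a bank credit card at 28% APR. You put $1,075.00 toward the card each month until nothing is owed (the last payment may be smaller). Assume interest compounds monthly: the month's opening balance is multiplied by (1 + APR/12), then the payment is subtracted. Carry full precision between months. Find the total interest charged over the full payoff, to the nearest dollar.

Monthly rate r = 28%/12 = 2.33333% = 0.0233333.
Payoff takes n = ⌈−ln(1 − rB₀/P)/ln(1+r)⌉ = ⌈5.113⌉ = 6 payments; the last is $122.52.
Total paid = 5·$1,075.00 + $122.52 = $5,497.52.
Total interest = total paid − principal = $5,497.52 − $5,125.00 = $372.52.

$373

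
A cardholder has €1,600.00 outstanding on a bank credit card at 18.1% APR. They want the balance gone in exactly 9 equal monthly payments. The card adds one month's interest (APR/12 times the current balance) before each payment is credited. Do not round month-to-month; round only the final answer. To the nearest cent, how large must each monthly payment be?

Monthly rate r = 18.1%/12 = 1.50833% = 0.0150833.
Level-payment amortization: P = B₀·r / (1 − (1+r)^(−n)) = 1600.00·0.0150833 / (1 − 1.01508^(−9)).
Denominator 1 − (1+r)^(−9) = 0.126053745.
P = 24.1333 / 0.126053745 ≈ 191.45.

€191.45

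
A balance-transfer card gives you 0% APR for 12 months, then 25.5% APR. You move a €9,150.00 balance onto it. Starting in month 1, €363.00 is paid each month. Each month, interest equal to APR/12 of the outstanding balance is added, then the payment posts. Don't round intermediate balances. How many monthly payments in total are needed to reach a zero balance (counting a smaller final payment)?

28 payments

Promo months 1–12 at r₀ = 0%/12 = 0; months 13+ at r₁ = 25.5%/12 = 0.02125.
After month 12 (no interest yet): B = €9,150.00 − 12·€363.00 = €4,794.00.
Then at r₁ with €363.00/mo: n₂ = −ln(1 − r₁·B/P)/ln(1+r₁) ≈ 15.67 → 16 more payments.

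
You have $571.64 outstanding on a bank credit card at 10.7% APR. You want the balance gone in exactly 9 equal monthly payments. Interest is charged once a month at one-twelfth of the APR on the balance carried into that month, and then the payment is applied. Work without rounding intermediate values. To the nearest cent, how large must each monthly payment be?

Monthly rate r = 10.7%/12 = 0.891667% = 0.00891667.
Level-payment amortization: P = B₀·r / (1 − (1+r)^(−n)) = 571.64·0.00891667 / (1 − 1.00892^(−9)).
Denominator 1 − (1+r)^(−9) = 0.0767861041.
P = 5.09712 / 0.0767861041 ≈ 66.38.

$66.38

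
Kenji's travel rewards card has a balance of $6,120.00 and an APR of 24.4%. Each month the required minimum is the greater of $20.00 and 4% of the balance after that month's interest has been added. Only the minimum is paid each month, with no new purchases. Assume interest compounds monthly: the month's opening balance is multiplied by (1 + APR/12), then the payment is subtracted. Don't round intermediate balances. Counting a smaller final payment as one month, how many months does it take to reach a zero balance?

Monthly rate r = 24.4%/12 = 2.03333% = 0.0203333.
While 4% of the post-interest balance exceeds $20.00, each month B ← (B·(1+r))·(1 − 0.04), i.e. B shrinks by the factor (1+r)·0.96 = 0.97952.
This holds for months 1–123. Entering month 124 the balance is $480.16; 4% of the post-interest balance is now below $20.00, so the flat $20.00 minimum applies from here.
From month 124 a fixed $20.00 at rate r clears $480.16 in 34 more payments. Total: 123 + 34 = 157 months.

157 months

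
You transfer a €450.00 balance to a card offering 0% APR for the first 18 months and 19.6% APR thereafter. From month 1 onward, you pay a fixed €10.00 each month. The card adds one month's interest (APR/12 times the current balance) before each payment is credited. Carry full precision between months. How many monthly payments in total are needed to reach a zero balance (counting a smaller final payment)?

54 payments

Promo months 1–18 at r₀ = 0%/12 = 0; months 19+ at r₁ = 19.6%/12 = 0.0163333.
After month 18 (no interest yet): B = €450.00 − 18·€10.00 = €270.00.
Then at r₁ with €10.00/mo: n₂ = −ln(1 − r₁·B/P)/ln(1+r₁) ≈ 35.90 → 36 more payments.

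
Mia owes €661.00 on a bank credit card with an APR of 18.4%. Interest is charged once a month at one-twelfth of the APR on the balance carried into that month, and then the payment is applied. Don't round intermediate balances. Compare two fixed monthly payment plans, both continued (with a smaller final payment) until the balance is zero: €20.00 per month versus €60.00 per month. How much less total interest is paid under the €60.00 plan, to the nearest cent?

€199.33

Monthly rate r = 18.4%/12 = 1.53333% = 0.0153333.
At €20.00/mo: n = ⌈−ln(1 − rB₀/P)/ln(1+r)⌉ = 47 payments (last €8.97); total interest = total paid − €661.00 = €267.97.
At €60.00/mo: 13 payments (last €9.64); total interest €68.64.
Interest saved = €267.97 − €68.64 = €199.33.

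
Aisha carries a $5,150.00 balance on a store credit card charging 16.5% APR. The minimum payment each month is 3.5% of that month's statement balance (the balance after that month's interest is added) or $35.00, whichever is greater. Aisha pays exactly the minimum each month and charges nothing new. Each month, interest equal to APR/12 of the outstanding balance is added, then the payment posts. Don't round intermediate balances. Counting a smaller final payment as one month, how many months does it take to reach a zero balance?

Monthly rate r = 16.5%/12 = 1.375% = 0.01375.
While 3.5% of the post-interest balance exceeds $35.00, each month B ← (B·(1+r))·(1 − 0.035), i.e. B shrinks by the factor (1+r)·0.965 = 0.97827.
This holds for months 1–76. Entering month 77 the balance is $969.68; 3.5% of the post-interest balance is now below $35.00, so the flat $35.00 minimum applies from here.
From month 77 a fixed $35.00 at rate r clears $969.68 in 36 more payments. Total: 76 + 36 = 112 months.

112 months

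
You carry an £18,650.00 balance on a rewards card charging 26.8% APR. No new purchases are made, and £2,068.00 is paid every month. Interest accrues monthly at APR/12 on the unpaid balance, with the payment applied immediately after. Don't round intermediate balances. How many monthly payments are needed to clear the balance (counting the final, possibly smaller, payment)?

Monthly rate r = 26.8%/12 = 2.23333% = 0.0223333.
Recurrence: B ← B·(1+r) − £2,068.00.
Month 1: interest £416.52; balance after payment £16,998.52.
Month 2: interest £379.63; balance after payment £15,310.15.
Closed form: n = −ln(1 − rB₀/P)/ln(1+r) = −ln(0.79859)/ln(1.02233) ≈ 10.183, so the balance reaches zero during payment 11.

11 payments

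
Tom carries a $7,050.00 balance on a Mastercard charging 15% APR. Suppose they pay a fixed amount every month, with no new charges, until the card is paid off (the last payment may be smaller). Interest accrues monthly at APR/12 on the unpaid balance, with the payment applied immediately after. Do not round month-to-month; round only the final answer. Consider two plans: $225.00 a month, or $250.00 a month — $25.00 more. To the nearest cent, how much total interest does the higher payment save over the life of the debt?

$255.43

Monthly rate r = 15%/12 = 1.25% = 0.0125.
At $225.00/mo: n = ⌈−ln(1 − rB₀/P)/ln(1+r)⌉ = 41 payments (last $2.40); total interest = total paid − $7,050.00 = $1,952.40.
At $250.00/mo: 35 payments (last $246.97); total interest $1,696.97.
Interest saved = $1,952.40 − $1,696.97 = $255.43.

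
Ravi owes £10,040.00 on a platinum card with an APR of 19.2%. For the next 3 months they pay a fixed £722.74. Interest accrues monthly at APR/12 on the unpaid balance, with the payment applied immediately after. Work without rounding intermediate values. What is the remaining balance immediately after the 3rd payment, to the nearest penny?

£8,326.58

Monthly rate r = 19.2%/12 = 1.6% = 0.016.
Each month: B ← B·(1+r) − £722.74.
Month 1: interest £160.64; balance after payment £9,477.90.
Month 2: interest £151.65; balance after payment £8,906.81.
Month 3: interest £142.51; balance after payment £8,326.58.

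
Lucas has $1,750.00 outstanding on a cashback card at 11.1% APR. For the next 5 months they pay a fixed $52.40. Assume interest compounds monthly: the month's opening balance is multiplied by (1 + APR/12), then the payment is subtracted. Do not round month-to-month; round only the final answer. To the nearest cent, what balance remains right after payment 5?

Monthly rate r = 11.1%/12 = 0.925% = 0.00925.
Each month: B ← B·(1+r) − $52.40.
Month 1: interest $16.19; balance after payment $1,713.79.
Month 2: interest $15.85; balance after payment $1,677.24.
Month 3: interest $15.51; balance after payment $1,640.35.
Month 4: interest $15.17; balance after payment $1,603.13.
Month 5: interest $14.83; balance after payment $1,565.56.

$1,565.56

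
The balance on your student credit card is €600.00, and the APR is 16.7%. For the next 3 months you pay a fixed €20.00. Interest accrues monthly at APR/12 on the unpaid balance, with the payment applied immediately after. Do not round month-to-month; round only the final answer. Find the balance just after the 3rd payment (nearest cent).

€564.56

Monthly rate r = 16.7%/12 = 1.39167% = 0.0139167.
Each month: B ← B·(1+r) − €20.00.
Month 1: interest €8.35; balance after payment €588.35.
Month 2: interest €8.19; balance after payment €576.54.
Month 3: interest €8.02; balance after payment €564.56.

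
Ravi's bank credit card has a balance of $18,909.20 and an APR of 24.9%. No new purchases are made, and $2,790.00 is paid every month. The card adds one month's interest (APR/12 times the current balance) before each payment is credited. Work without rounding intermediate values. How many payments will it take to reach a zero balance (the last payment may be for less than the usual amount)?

Monthly rate r = 24.9%/12 = 2.075% = 0.02075.
Recurrence: B ← B·(1+r) − $2,790.00.
Month 1: interest $392.37; balance after payment $16,511.57.
Month 2: interest $342.61; balance after payment $14,064.18.
Closed form: n = −ln(1 − rB₀/P)/ln(1+r) = −ln(0.85937)/ln(1.02075) ≈ 7.380, so the balance reaches zero during payment 8.

8 months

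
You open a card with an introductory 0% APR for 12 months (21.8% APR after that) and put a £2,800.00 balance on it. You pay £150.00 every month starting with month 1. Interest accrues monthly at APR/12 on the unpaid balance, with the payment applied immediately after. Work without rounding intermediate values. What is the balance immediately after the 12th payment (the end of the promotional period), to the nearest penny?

£1,000.00

Promo months 1–12 at r₀ = 0%/12 = 0; months 13+ at r₁ = 21.8%/12 = 0.0181667.
After month 12 (no interest yet): B = £2,800.00 − 12·£150.00 = £1,000.00.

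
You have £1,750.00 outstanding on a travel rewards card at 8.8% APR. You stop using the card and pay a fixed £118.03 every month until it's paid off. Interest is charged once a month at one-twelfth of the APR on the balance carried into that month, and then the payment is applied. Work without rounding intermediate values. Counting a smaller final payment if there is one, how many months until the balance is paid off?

16 payments

Monthly rate r = 8.8%/12 = 0.733333% = 0.00733333.
Recurrence: B ← B·(1+r) − £118.03.
Month 1: interest £12.83; balance after payment £1,644.80.
Month 2: interest £12.06; balance after payment £1,538.84.
Closed form: n = −ln(1 − rB₀/P)/ln(1+r) = −ln(0.89127)/ln(1.00733) ≈ 15.754, so the balance reaches zero during payment 16.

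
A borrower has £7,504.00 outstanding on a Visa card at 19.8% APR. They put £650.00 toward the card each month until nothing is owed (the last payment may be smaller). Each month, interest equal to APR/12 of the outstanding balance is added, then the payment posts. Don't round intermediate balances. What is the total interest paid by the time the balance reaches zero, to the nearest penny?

Monthly rate r = 19.8%/12 = 1.65% = 0.0165.
Payoff takes n = ⌈−ln(1 − rB₀/P)/ln(1+r)⌉ = ⌈12.913⌉ = 13 payments; the last is £593.70.
Total paid = 12·£650.00 + £593.70 = £8,393.70.
Total interest = total paid − principal = £8,393.70 − £7,504.00 = £889.70.

£889.70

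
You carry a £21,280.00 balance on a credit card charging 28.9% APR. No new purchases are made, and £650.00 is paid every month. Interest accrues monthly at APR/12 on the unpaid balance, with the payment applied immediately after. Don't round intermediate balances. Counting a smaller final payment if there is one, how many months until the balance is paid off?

Monthly rate r = 28.9%/12 = 2.40833% = 0.0240833.
Recurrence: B ← B·(1+r) − £650.00.
Month 1: interest £512.49; balance after payment £21,142.49.
Month 2: interest £509.18; balance after payment £21,001.68.
Closed form: n = −ln(1 − rB₀/P)/ln(1+r) = −ln(0.21155)/ln(1.02408) ≈ 65.270, so the balance reaches zero during payment 66.

66 months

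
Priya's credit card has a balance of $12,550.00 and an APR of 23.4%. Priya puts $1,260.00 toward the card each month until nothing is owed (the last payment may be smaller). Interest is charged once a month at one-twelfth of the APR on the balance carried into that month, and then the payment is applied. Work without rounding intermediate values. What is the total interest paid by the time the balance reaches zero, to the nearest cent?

Monthly rate r = 23.4%/12 = 1.95% = 0.0195.
Payoff takes n = ⌈−ln(1 − rB₀/P)/ln(1+r)⌉ = ⌈11.182⌉ = 12 payments; the last is $231.26.
Total paid = 11·$1,260.00 + $231.26 = $14,091.26.
Total interest = total paid − principal = $14,091.26 − $12,550.00 = $1,541.26.

$1,541.26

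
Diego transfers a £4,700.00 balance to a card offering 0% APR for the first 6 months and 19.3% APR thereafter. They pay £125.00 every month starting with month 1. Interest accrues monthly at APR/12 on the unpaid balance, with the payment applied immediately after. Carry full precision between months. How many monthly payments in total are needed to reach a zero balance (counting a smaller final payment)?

51 months

Promo months 1–6 at r₀ = 0%/12 = 0; months 7+ at r₁ = 19.3%/12 = 0.0160833.
After month 6 (no interest yet): B = £4,700.00 − 6·£125.00 = £3,950.00.
Then at r₁ with £125.00/mo: n₂ = −ln(1 − r₁·B/P)/ln(1+r₁) ≈ 44.48 → 45 more payments.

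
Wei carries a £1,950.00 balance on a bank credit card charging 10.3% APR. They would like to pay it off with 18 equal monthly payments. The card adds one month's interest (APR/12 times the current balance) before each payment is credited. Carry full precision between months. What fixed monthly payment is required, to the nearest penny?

Monthly rate r = 10.3%/12 = 0.858333% = 0.00858333.
Level-payment amortization: P = B₀·r / (1 − (1+r)^(−n)) = 1950.00·0.00858333 / (1 − 1.00858^(−18)).
Denominator 1 − (1+r)^(−18) = 0.142591411.
P = 16.7375 / 0.142591411 ≈ 117.38.

£117.38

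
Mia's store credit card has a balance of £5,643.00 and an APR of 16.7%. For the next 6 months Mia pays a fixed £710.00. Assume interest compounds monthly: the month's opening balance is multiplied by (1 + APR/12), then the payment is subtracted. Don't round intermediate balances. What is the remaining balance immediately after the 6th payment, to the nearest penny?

Monthly rate r = 16.7%/12 = 1.39167% = 0.0139167.
Each month: B ← B·(1+r) − £710.00.
Month 1: interest £78.53; balance after payment £5,011.53.
Month 2: interest £69.74; balance after payment £4,371.28.
Month 3: interest £60.83; balance after payment £3,722.11.
Month 4: interest £51.80; balance after payment £3,063.91.
Month 5: interest £42.64; balance after payment £2,396.55.
Month 6: interest £33.35; balance after payment £1,719.90.

£1,719.90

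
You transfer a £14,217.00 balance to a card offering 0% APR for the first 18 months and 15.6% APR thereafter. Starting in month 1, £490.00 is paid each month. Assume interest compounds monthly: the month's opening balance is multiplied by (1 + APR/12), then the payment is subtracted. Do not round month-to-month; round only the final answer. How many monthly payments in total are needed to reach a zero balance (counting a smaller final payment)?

30 payments

Promo months 1–18 at r₀ = 0%/12 = 0; months 19+ at r₁ = 15.6%/12 = 0.013.
After month 18 (no interest yet): B = £14,217.00 − 18·£490.00 = £5,397.00.
Then at r₁ with £490.00/mo: n₂ = −ln(1 − r₁·B/P)/ln(1+r₁) ≈ 11.96 → 12 more payments.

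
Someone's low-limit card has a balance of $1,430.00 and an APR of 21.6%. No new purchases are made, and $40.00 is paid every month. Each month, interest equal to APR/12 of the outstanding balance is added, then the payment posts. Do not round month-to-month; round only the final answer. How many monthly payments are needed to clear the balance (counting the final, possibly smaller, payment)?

58 payments

Monthly rate r = 21.6%/12 = 1.8% = 0.018.
Recurrence: B ← B·(1+r) − $40.00.
Month 1: interest $25.74; balance after payment $1,415.74.
Month 2: interest $25.48; balance after payment $1,401.22.
Closed form: n = −ln(1 − rB₀/P)/ln(1+r) = −ln(0.3565)/ln(1.018) ≈ 57.815, so the balance reaches zero during payment 58.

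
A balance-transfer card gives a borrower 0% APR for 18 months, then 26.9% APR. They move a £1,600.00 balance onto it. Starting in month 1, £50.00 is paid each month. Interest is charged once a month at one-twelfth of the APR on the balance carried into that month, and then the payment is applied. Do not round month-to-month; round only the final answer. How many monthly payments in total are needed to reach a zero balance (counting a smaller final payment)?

35 months

Promo months 1–18 at r₀ = 0%/12 = 0; months 19+ at r₁ = 26.9%/12 = 0.0224167.
After month 18 (no interest yet): B = £1,600.00 − 18·£50.00 = £700.00.
Then at r₁ with £50.00/mo: n₂ = −ln(1 − r₁·B/P)/ln(1+r₁) ≈ 16.99 → 17 more payments.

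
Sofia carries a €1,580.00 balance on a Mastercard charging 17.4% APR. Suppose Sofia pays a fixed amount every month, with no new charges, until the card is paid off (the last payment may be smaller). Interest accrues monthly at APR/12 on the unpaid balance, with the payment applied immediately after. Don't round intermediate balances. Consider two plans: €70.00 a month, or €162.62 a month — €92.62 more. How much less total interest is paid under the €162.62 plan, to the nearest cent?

Monthly rate r = 17.4%/12 = 1.45% = 0.0145.
At €70.00/mo: n = ⌈−ln(1 − rB₀/P)/ln(1+r)⌉ = 28 payments (last €37.79); total interest = total paid − €1,580.00 = €347.79.
At €162.62/mo: 11 payments (last €89.40); total interest €135.60.
Interest saved = €347.79 − €135.60 = €212.19.

€212.19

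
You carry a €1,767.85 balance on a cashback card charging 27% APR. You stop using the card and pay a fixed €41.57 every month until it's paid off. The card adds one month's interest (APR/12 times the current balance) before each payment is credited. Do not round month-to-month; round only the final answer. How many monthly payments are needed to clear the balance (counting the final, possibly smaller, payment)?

Monthly rate r = 27%/12 = 2.25% = 0.0225.
Recurrence: B ← B·(1+r) − €41.57.
Month 1: interest €39.78; balance after payment €1,766.06.
Month 2: interest €39.74; balance after payment €1,764.22.
Closed form: n = −ln(1 − rB₀/P)/ln(1+r) = −ln(0.043141)/ln(1.0225) ≈ 141.267, so the balance reaches zero during payment 142.

142 months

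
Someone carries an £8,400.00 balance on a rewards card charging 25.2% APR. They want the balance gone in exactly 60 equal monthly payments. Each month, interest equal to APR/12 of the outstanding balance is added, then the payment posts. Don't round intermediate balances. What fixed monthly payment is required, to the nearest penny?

£247.54

Monthly rate r = 25.2%/12 = 2.1% = 0.021.
Level-payment amortization: P = B₀·r / (1 − (1+r)^(−n)) = 8400.00·0.021 / (1 − 1.021^(−60)).
Denominator 1 − (1+r)^(−60) = 0.712620705.
P = 176.4 / 0.712620705 ≈ 247.54.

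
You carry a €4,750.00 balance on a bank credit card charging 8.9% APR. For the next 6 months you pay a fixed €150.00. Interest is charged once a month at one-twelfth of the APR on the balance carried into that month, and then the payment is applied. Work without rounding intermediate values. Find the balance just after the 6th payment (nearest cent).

€4,048.48

Monthly rate r = 8.9%/12 = 0.741667% = 0.00741667.
Each month: B ← B·(1+r) − €150.00.
Month 1: interest €35.23; balance after payment €4,635.23.
Month 2: interest €34.38; balance after payment €4,519.61.
Month 3: interest €33.52; balance after payment €4,403.13.
Month 4: interest €32.66; balance after payment €4,285.78.
Month 5: interest €31.79; balance after payment €4,167.57.
Month 6: interest €30.91; balance after payment €4,048.48.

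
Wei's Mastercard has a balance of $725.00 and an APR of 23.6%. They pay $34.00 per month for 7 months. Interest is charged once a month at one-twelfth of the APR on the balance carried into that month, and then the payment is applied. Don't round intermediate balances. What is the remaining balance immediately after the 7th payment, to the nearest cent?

$578.38

Monthly rate r = 23.6%/12 = 1.96667% = 0.0196667.
Each month: B ← B·(1+r) − $34.00.
Month 1: interest $14.26; balance after payment $705.26.
Month 2: interest $13.87; balance after payment $685.13.
Month 3: interest $13.47; balance after payment $664.60.
Month 4: interest $13.07; balance after payment $643.67.
Month 5: interest $12.66; balance after payment $622.33.
Month 6: interest $12.24; balance after payment $600.57.
Month 7: interest $11.81; balance after payment $578.38.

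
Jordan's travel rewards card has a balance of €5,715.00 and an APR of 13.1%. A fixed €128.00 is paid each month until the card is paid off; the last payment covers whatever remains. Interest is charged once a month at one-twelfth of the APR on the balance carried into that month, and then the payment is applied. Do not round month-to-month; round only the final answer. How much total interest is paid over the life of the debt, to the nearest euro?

€2,164

Monthly rate r = 13.1%/12 = 1.09167% = 0.0109167.
Payoff takes n = ⌈−ln(1 − rB₀/P)/ln(1+r)⌉ = ⌈61.550⌉ = 62 payments; the last is €70.61.
Total paid = 61·€128.00 + €70.61 = €7,878.61.
Total interest = total paid − principal = €7,878.61 − €5,715.00 = €2,163.61.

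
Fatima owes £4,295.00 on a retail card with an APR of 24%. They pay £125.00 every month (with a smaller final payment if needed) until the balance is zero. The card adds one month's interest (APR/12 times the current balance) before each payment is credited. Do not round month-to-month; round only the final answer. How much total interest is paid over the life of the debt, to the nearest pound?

£3,041

Monthly rate r = 24%/12 = 2% = 0.02.
Payoff takes n = ⌈−ln(1 − rB₀/P)/ln(1+r)⌉ = ⌈58.689⌉ = 59 payments; the last is £86.36.
Total paid = 58·£125.00 + £86.36 = £7,336.36.
Total interest = total paid − principal = £7,336.36 − £4,295.00 = £3,041.36.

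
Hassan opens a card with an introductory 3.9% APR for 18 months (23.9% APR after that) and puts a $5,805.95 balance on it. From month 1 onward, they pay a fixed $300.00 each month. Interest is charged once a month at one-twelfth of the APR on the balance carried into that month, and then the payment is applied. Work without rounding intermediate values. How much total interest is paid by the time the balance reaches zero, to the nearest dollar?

Promo months 1–18 at r₀ = 3.9%/12 = 0.00325; months 19+ at r₁ = 23.9%/12 = 0.0199167.
After month 18: iterate B ← B·(1+r₀) − $300.00 for 18 months → $603.35.
Then at r₁ with $300.00/mo: n₂ = −ln(1 − r₁·B/P)/ln(1+r₁) ≈ 2.07 → 3 more payments.
Total paid = 20·$300.00 + $22.08 = $6,022.08; interest = $6,022.08 − $5,805.95 = $216.13.

$216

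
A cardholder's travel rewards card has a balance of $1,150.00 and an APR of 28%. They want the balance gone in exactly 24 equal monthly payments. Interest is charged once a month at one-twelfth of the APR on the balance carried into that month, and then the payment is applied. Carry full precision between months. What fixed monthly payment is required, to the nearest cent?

$63.12

Monthly rate r = 28%/12 = 2.33333% = 0.0233333.
Level-payment amortization: P = B₀·r / (1 − (1+r)^(−n)) = 1150.00·0.0233333 / (1 − 1.02333^(−24)).
Denominator 1 − (1+r)^(−24) = 0.425104245.
P = 26.8333 / 0.425104245 ≈ 63.12.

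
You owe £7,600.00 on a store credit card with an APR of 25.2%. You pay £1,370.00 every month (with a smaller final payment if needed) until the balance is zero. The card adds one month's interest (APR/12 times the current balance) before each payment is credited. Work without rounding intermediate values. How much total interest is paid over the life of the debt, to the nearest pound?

Monthly rate r = 25.2%/12 = 2.1% = 0.021.
Payoff takes n = ⌈−ln(1 − rB₀/P)/ln(1+r)⌉ = ⌈5.960⌉ = 6 payments; the last is £1,315.48.
Total paid = 5·£1,370.00 + £1,315.48 = £8,165.48.
Total interest = total paid − principal = £8,165.48 − £7,600.00 = £565.48.

£565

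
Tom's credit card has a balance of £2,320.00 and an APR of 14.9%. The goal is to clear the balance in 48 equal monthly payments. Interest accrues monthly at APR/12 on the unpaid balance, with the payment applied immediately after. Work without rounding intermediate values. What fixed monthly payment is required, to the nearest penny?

£64.45

Monthly rate r = 14.9%/12 = 1.24167% = 0.0124167.
Level-payment amortization: P = B₀·r / (1 − (1+r)^(−n)) = 2320.00·0.0124167 / (1 − 1.01242^(−48)).
Denominator 1 − (1+r)^(−48) = 0.446962894.
P = 28.8067 / 0.446962894 ≈ 64.45.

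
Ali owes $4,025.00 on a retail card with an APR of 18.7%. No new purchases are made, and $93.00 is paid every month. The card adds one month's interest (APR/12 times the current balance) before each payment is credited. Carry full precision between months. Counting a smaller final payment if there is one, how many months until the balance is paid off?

Monthly rate r = 18.7%/12 = 1.55833% = 0.0155833.
Recurrence: B ← B·(1+r) − $93.00.
Month 1: interest $62.72; balance after payment $3,994.72.
Month 2: interest $62.25; balance after payment $3,963.97.
Closed form: n = −ln(1 − rB₀/P)/ln(1+r) = −ln(0.32556)/ln(1.01558) ≈ 72.573, so the balance reaches zero during payment 73.

73 payments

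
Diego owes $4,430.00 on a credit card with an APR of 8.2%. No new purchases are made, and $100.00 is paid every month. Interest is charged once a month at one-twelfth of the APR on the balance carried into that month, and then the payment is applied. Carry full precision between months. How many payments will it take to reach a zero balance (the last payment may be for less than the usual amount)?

Monthly rate r = 8.2%/12 = 0.683333% = 0.00683333.
Recurrence: B ← B·(1+r) − $100.00.
Month 1: interest $30.27; balance after payment $4,360.27.
Month 2: interest $29.80; balance after payment $4,290.07.
Closed form: n = −ln(1 − rB₀/P)/ln(1+r) = −ln(0.69728)/ln(1.00683) ≈ 52.945, so the balance reaches zero during payment 53.

53 payments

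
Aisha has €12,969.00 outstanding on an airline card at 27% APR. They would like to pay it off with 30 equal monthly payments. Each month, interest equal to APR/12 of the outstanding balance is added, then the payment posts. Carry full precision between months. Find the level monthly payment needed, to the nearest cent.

Monthly rate r = 27%/12 = 2.25% = 0.0225.
Level-payment amortization: P = B₀·r / (1 − (1+r)^(−n)) = 12969.00·0.0225 / (1 − 1.0225^(−30)).
Denominator 1 − (1+r)^(−30) = 0.487019922.
P = 291.803 / 0.487019922 ≈ 599.16.

€599.16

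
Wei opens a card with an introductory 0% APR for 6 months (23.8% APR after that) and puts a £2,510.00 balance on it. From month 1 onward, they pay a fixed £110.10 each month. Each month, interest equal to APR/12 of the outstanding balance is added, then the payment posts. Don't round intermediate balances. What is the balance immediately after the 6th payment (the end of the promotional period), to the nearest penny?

£1,849.40

Promo months 1–6 at r₀ = 0%/12 = 0; months 7+ at r₁ = 23.8%/12 = 0.0198333.
After month 6 (no interest yet): B = £2,510.00 − 6·£110.10 = £1,849.40.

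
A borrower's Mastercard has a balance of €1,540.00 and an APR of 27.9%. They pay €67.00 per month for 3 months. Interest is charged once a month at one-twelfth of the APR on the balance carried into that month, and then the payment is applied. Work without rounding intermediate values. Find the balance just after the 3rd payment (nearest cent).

Monthly rate r = 27.9%/12 = 2.325% = 0.02325.
Each month: B ← B·(1+r) − €67.00.
Month 1: interest €35.80; balance after payment €1,508.81.
Month 2: interest €35.08; balance after payment €1,476.88.
Month 3: interest €34.34; balance after payment €1,444.22.

€1,444.22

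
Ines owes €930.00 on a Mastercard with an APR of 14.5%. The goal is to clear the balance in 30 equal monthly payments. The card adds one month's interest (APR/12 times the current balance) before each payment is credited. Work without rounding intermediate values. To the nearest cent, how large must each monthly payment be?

€37.14

Monthly rate r = 14.5%/12 = 1.20833% = 0.0120833.
Level-payment amortization: P = B₀·r / (1 − (1+r)^(−n)) = 930.00·0.0120833 / (1 − 1.01208^(−30)).
Denominator 1 − (1+r)^(−30) = 0.302552042.
P = 11.2375 / 0.302552042 ≈ 37.14.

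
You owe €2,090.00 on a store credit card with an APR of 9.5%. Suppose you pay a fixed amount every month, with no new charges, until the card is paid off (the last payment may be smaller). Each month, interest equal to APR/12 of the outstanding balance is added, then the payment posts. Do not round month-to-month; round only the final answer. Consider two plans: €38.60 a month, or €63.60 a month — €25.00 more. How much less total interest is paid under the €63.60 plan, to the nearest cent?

Monthly rate r = 9.5%/12 = 0.791667% = 0.00791667.
At €38.60/mo: n = ⌈−ln(1 − rB₀/P)/ln(1+r)⌉ = 71 payments (last €38.02); total interest = total paid − €2,090.00 = €650.02.
At €63.60/mo: 39 payments (last €13.47); total interest €340.27.
Interest saved = €650.02 − €340.27 = €309.75.

€309.75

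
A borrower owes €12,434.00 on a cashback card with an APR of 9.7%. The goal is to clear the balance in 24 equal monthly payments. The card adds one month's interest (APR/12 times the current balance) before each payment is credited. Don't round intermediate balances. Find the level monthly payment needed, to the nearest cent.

€572.05

Monthly rate r = 9.7%/12 = 0.808333% = 0.00808333.
Level-payment amortization: P = B₀·r / (1 − (1+r)^(−n)) = 12434.00·0.00808333 / (1 − 1.00808^(−24)).
Denominator 1 − (1+r)^(−24) = 0.175699488.
P = 100.508 / 0.175699488 ≈ 572.05.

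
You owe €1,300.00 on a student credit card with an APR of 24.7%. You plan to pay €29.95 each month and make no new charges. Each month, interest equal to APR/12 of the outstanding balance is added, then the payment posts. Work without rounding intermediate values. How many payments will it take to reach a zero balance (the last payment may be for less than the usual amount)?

Monthly rate r = 24.7%/12 = 2.05833% = 0.0205833.
Recurrence: B ← B·(1+r) − €29.95.
Month 1: interest €26.76; balance after payment €1,296.81.
Month 2: interest €26.69; balance after payment €1,293.55.
Closed form: n = −ln(1 − rB₀/P)/ln(1+r) = −ln(0.10657)/ln(1.02058) ≈ 109.892, so the balance reaches zero during payment 110.

110 months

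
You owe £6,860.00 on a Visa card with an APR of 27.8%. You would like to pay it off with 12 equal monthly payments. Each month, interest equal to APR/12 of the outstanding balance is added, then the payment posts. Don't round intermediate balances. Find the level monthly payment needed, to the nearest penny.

Monthly rate r = 27.8%/12 = 2.31667% = 0.0231667.
Level-payment amortization: P = B₀·r / (1 − (1+r)^(−n)) = 6860.00·0.0231667 / (1 − 1.02317^(−12)).
Denominator 1 − (1+r)^(−12) = 0.240297765.
P = 158.923 / 0.240297765 ≈ 661.36.

£661.36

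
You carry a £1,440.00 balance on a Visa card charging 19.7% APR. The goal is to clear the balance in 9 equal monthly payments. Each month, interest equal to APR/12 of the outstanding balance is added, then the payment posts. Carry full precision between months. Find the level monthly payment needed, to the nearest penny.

Monthly rate r = 19.7%/12 = 1.64167% = 0.0164167.
Level-payment amortization: P = B₀·r / (1 − (1+r)^(−n)) = 1440.00·0.0164167 / (1 − 1.01642^(−9)).
Denominator 1 − (1+r)^(−9) = 0.136317738.
P = 23.64 / 0.136317738 ≈ 173.42.

£173.42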